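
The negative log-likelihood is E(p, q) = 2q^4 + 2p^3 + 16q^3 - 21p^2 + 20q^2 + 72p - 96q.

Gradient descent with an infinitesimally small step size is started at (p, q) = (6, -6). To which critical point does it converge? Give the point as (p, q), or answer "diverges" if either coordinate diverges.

(4, -4)

E is separable, so gradient descent decouples: p follows -∂E/∂p, q follows -∂E/∂q.
∂E/∂p = 6(p - 4)(p - 3); at p=6 this is 36, so p decreases.
∂E/∂q = 8(q - 1)(q + 3)(q + 4); at q=-6 this is -336, so q increases.
p converges to its nearest critical value 4 (a local min of the p-part); q converges to -4. The iterate converges to (4, -4).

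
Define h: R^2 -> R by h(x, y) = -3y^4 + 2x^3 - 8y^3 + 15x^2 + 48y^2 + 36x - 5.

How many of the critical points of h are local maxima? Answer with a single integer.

2

h separates as a function of x plus a function of y, so ∇h=0 decouples.
∂h/∂x = 6(x + 2)(x + 3) = 0 at x ∈ {-3, -2}; ∂h/∂y = -12y(y - 2)(y + 4) = 0 at y ∈ {-4, 0, 2}.
The Hessian is diagonal: diag(h_xx, h_yy). Second derivatives: h_xx(-3)=-6, h_xx(-2)=6; h_yy(-4)=-288, h_yy(0)=96, h_yy(2)=-144.
Local maxima occur where both diagonal entries negative: (-3, -4), (-3, 2). Count: 2.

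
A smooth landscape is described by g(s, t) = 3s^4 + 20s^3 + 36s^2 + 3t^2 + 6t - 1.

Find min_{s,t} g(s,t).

-4

g(s,t) separates as P(s) + Q(t) − 1, so its minimum is min P + min Q − 1.
P'(s) = 12s(s + 2)(s + 3) vanishes at s ∈ {-3, -2, 0}; Q'(t) = 6(t + 1) vanishes at t ∈ {-1}.
Local minima of P (where P''>0): P(-3)=27, P(0)=0. Local minima of Q: Q(-1)=-3.
So the global minimum of g is P(0) + Q(-1) − 1 = 0 − 3 − 1 = -4, attained at (0, -1).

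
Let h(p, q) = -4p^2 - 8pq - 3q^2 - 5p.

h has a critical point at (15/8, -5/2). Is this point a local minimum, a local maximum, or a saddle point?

The Hessian of h is constant: H = [[-8, -8], [-8, -6]].
det(H) = (-8)·(-6) − (-8)² = -16.
Since det(H) < 0, H is indefinite and the critical point is a saddle point.

saddle point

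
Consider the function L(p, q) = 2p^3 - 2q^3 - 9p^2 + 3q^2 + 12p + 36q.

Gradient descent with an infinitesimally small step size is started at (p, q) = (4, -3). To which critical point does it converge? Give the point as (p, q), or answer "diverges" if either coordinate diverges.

(2, -2)

L is separable, so gradient descent decouples: p follows -∂L/∂p, q follows -∂L/∂q.
∂L/∂p = 6(p - 2)(p - 1); at p=4 this is 36, so p decreases.
∂L/∂q = -6(q - 3)(q + 2); at q=-3 this is -36, so q increases.
p converges to its nearest critical value 2 (a local min of the p-part); q converges to -2. The iterate converges to (2, -2).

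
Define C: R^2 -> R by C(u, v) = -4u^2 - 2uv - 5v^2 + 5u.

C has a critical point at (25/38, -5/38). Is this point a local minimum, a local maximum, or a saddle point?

local maximum

The Hessian of C is constant: H = [[-8, -2], [-2, -10]].
det(H) = (-8)·(-10) − (-2)² = 76.
det(H) > 0 and tr(H) = -18 < 0, so H is negative definite and the point is a local maximum.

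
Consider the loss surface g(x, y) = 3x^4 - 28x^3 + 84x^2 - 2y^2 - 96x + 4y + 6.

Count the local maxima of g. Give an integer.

g separates as a function of x plus a function of y, so ∇g=0 decouples.
∂g/∂x = 12(x - 4)(x - 2)(x - 1) = 0 at x ∈ {1, 2, 4}; ∂g/∂y = -4(y - 1) = 0 at y ∈ {1}.
The Hessian is diagonal: diag(g_xx, g_yy). Second derivatives: g_xx(1)=36, g_xx(2)=-24, g_xx(4)=72; g_yy(1)=-4.
Local maxima occur where both diagonal entries negative: (2, 1). Count: 1.

1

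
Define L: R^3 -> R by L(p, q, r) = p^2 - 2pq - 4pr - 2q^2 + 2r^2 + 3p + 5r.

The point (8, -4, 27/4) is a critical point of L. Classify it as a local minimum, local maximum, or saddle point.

saddle point

The Hessian is constant: H = [[2, -2, -4], [-2, -4, 0], [-4, 0, 4]].
Leading principal minors: Δ₁ = 2, Δ₂ = -12, Δ₃ = 16.
The minors fit neither the all-positive nor the alternating-sign pattern, so H is indefinite: a saddle point.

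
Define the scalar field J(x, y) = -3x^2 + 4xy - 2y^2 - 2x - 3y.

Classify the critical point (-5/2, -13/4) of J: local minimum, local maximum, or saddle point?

The Hessian of J is constant: H = [[-6, 4], [4, -4]].
det(H) = (-6)·(-4) − 4² = 8.
det(H) > 0 and tr(H) = -10 < 0, so H is negative definite and the point is a local maximum.

local maximum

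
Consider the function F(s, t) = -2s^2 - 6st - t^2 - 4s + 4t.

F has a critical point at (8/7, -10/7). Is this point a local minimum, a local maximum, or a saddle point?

The Hessian of F is constant: H = [[-4, -6], [-6, -2]].
det(H) = (-4)·(-2) − (-6)² = -28.
Since det(H) < 0, H is indefinite and the critical point is a saddle point.

saddle point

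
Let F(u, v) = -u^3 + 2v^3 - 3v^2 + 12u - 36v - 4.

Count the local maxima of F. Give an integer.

F separates as a function of u plus a function of v, so ∇F=0 decouples.
∂F/∂u = -3(u - 2)(u + 2) = 0 at u ∈ {-2, 2}; ∂F/∂v = 6(v - 3)(v + 2) = 0 at v ∈ {-2, 3}.
The Hessian is diagonal: diag(F_uu, F_vv). Second derivatives: F_uu(-2)=12, F_uu(2)=-12; F_vv(-2)=-30, F_vv(3)=30.
Local maxima occur where both diagonal entries negative: (2, -2). Count: 1.

1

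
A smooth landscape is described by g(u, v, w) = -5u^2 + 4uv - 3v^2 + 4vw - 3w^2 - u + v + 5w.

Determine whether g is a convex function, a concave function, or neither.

g is quadratic, so its Hessian is the constant matrix H = [[-10, 4, 0], [4, -6, 4], [0, 4, -6]].
Leading principal minors: -10, 44, -104.
Signs alternate −, +, − ⇒ H ≺ 0 ⇒ concave.

concave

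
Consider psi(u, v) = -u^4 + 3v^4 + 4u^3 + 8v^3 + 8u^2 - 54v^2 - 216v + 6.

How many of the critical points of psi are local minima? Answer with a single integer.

psi separates as a function of u plus a function of v, so ∇psi=0 decouples.
∂psi/∂u = -4u(u - 4)(u + 1) = 0 at u ∈ {-1, 0, 4}; ∂psi/∂v = 12(v - 3)(v + 2)(v + 3) = 0 at v ∈ {-3, -2, 3}.
The Hessian is diagonal: diag(psi_uu, psi_vv). Second derivatives: psi_uu(-1)=-20, psi_uu(0)=16, psi_uu(4)=-80; psi_vv(-3)=72, psi_vv(-2)=-60, psi_vv(3)=360.
Local minima occur where both diagonal entries positive: (0, -3), (0, 3). Count: 2.

2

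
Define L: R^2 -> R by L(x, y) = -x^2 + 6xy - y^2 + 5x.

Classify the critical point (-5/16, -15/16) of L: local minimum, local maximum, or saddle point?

The Hessian of L is constant: H = [[-2, 6], [6, -2]].
det(H) = (-2)·(-2) − 6² = -32.
Since det(H) < 0, H is indefinite and the critical point is a saddle point.

saddle point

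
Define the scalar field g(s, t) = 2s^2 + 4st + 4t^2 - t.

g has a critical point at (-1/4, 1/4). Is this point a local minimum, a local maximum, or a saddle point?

local minimum

The Hessian of g is constant: H = [[4, 4], [4, 8]].
det(H) = 4·8 − 4² = 16.
det(H) > 0 and tr(H) = 12 > 0, so H is positive definite and the point is a local minimum.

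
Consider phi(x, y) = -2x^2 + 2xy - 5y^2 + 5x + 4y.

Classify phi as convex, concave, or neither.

concave

phi is quadratic, so its Hessian is the constant matrix H = [[-4, 2], [2, -10]].
det(H) = 36, tr(H) = -14.
det(H) > 0 and tr(H) < 0, so H is negative definite everywhere: concave.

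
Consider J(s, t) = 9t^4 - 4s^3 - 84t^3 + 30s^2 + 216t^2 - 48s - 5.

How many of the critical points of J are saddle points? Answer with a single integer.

J separates as a function of s plus a function of t, so ∇J=0 decouples.
∂J/∂s = -12(s - 4)(s - 1) = 0 at s ∈ {1, 4}; ∂J/∂t = 36t(t - 4)(t - 3) = 0 at t ∈ {0, 3, 4}.
The Hessian is diagonal: diag(J_ss, J_tt). Second derivatives: J_ss(1)=36, J_ss(4)=-36; J_tt(0)=432, J_tt(3)=-108, J_tt(4)=144.
Saddle points occur where the two diagonal entries have opposite signs: (1, 3), (4, 0), (4, 4). Count: 3.

3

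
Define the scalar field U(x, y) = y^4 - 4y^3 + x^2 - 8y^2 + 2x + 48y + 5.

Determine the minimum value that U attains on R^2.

-76

U(x,y) separates as P(x) + Q(y) + 5, so its minimum is min P + min Q + 5.
P'(x) = 2x + 2 vanishes at x ∈ {-1}; Q'(y) = 4(y - 3)(y - 2)(y + 2) vanishes at y ∈ {-2, 2, 3}.
Local minima of P (where P''>0): P(-1)=-1. Local minima of Q: Q(-2)=-80, Q(3)=45.
So the global minimum of U is P(-1) + Q(-2) + 5 = -1 − 80 + 5 = -76, attained at (-1, -2).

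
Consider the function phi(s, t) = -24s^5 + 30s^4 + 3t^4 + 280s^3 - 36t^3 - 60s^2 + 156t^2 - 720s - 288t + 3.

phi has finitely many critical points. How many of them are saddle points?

6

phi separates as a function of s plus a function of t, so ∇phi=0 decouples.
∂phi/∂s = -120(s - 3)(s - 1)(s + 1)(s + 2) = 0 at s ∈ {-2, -1, 1, 3}; ∂phi/∂t = 12(t - 4)(t - 3)(t - 2) = 0 at t ∈ {2, 3, 4}.
The Hessian is diagonal: diag(phi_ss, phi_tt). Second derivatives: phi_ss(-2)=1800, phi_ss(-1)=-960, phi_ss(1)=1440, phi_ss(3)=-4800; phi_tt(2)=24, phi_tt(3)=-12, phi_tt(4)=24.
Saddle points occur where the two diagonal entries have opposite signs: (-2, 3), (-1, 2), (-1, 4), (1, 3), (3, 2), (3, 4). Count: 6.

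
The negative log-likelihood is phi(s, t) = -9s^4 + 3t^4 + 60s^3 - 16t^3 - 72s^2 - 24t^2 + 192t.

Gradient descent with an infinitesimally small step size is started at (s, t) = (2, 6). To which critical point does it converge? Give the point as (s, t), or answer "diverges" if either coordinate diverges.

(1, 4)

phi is separable, so gradient descent decouples: s follows -∂phi/∂s, t follows -∂phi/∂t.
∂phi/∂s = -36s(s - 4)(s - 1); at s=2 this is 144, so s decreases.
∂phi/∂t = 12(t - 4)(t - 2)(t + 2); at t=6 this is 768, so t decreases.
s converges to its nearest critical value 1 (a local min of the s-part); t converges to 4. The iterate converges to (1, 4).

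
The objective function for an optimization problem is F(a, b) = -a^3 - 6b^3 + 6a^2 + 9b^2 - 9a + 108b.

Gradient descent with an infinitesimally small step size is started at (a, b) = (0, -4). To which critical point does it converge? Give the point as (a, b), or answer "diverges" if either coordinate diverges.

(1, -2)

F is separable, so gradient descent decouples: a follows -∂F/∂a, b follows -∂F/∂b.
∂F/∂a = -3(a - 3)(a - 1); at a=0 this is -9, so a increases.
∂F/∂b = -18(b - 3)(b + 2); at b=-4 this is -252, so b increases.
a converges to its nearest critical value 1 (a local min of the a-part); b converges to -2. The iterate converges to (1, -2).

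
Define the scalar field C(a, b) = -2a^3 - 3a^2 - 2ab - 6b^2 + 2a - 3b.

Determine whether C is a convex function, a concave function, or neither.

neither

The term -2a^3 is cubic, so the Hessian is not constant.
∂²C/∂a² = -12a - 6, which takes both signs as a varies (negative for sufficiently large a). A diagonal entry of the Hessian changing sign means the Hessian is neither positive- nor negative-semidefinite on all of R^2.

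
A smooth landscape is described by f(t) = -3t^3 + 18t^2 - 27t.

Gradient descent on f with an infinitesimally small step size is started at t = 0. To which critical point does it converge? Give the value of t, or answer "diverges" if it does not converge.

1

f'(t) = -9(t - 3)(t - 1), so f'(0) = -27.
Gradient descent moves in the -f' direction, i.e. t is increasing.
The nearest critical point in that direction is t = 1, where f'' = 18 > 0 (a local minimum). The iterate converges there.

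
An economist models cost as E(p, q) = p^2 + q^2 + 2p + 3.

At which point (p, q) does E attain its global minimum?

E(p,q) separates as A(p) + B(q) + 3, so its minimum is min A + min B + 3.
A'(p) = 2p + 2 vanishes at p ∈ {-1}; B'(q) = 2q vanishes at q ∈ {0}.
Local minima of A (where A''>0): A(-1)=-1. Local minima of B: B(0)=0.
So the global minimum of E is A(-1) + B(0) + 3 = -1 + 0 + 3 = 2, attained at (-1, 0).

(-1, 0)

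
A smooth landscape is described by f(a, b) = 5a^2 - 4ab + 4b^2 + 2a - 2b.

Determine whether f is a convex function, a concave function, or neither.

f is quadratic, so its Hessian is the constant matrix H = [[10, -4], [-4, 8]].
det(H) = 64, tr(H) = 18.
det(H) > 0 and tr(H) > 0, so H is positive definite everywhere: convex.

convex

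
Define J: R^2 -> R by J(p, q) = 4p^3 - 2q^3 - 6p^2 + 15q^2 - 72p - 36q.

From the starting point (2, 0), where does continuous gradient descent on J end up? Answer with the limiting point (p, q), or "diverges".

(3, 2)

J is separable, so gradient descent decouples: p follows -∂J/∂p, q follows -∂J/∂q.
∂J/∂p = 12(p - 3)(p + 2); at p=2 this is -48, so p increases.
∂J/∂q = -6(q - 3)(q - 2); at q=0 this is -36, so q increases.
p converges to its nearest critical value 3 (a local min of the p-part); q converges to 2. The iterate converges to (3, 2).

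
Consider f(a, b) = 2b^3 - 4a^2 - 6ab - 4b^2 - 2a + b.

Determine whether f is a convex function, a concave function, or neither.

neither

The term 2b^3 is cubic, so the Hessian is not constant.
∂²f/∂b² = 12b - 8, which takes both signs as b varies (negative for sufficiently negative b). A diagonal entry of the Hessian changing sign means the Hessian is neither positive- nor negative-semidefinite on all of R^2.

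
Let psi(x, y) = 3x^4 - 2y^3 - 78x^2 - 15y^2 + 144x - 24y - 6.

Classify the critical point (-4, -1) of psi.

The mixed partial ∂²psi/∂x∂y is 0, so the Hessian at any point is diag(psi_xx, psi_yy) = diag(12(3x^2 - 13), -6(2y + 5)).
At (-4, -1): H = diag(420, -18).
The eigenvalues have opposite signs, so H is indefinite: a saddle point.

saddle point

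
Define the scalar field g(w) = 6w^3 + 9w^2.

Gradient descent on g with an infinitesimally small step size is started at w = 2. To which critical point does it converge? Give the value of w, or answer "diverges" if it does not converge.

g'(w) = 18w(w + 1), so g'(2) = 108.
Gradient descent moves in the -g' direction, i.e. w is decreasing.
The nearest critical point in that direction is w = 0, where g'' = 18 > 0 (a local minimum). The iterate converges there.

0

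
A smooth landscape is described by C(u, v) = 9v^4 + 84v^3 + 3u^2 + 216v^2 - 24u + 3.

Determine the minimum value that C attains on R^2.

C(u,v) separates as P(u) + Q(v) + 3, so its minimum is min P + min Q + 3.
P'(u) = 6u - 24 vanishes at u ∈ {4}; Q'(v) = 36v(v + 3)(v + 4) vanishes at v ∈ {-4, -3, 0}.
Local minima of P (where P''>0): P(4)=-48. Local minima of Q: Q(-4)=384, Q(0)=0.
So the global minimum of C is P(4) + Q(0) + 3 = -48 + 0 + 3 = -45, attained at (4, 0).

-45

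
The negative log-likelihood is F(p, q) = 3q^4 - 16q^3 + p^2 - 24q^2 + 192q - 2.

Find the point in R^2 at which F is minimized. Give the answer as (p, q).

(0, -2)

F(p,q) separates as A(p) + B(q) − 2, so its minimum is min A + min B − 2.
A'(p) = 2p vanishes at p ∈ {0}; B'(q) = 12(q - 4)(q - 2)(q + 2) vanishes at q ∈ {-2, 2, 4}.
Local minima of A (where A''>0): A(0)=0. Local minima of B: B(-2)=-304, B(4)=128.
So the global minimum of F is A(0) + B(-2) − 2 = 0 − 304 − 2 = -306, attained at (0, -2).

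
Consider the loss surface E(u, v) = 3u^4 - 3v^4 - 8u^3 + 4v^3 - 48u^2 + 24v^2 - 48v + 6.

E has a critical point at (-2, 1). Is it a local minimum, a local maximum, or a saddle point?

The mixed partial ∂²E/∂u∂v is 0, so the Hessian at any point is diag(E_uu, E_vv) = diag(12(3u^2 - 4u - 8), 12(-3v^2 + 2v + 4)).
At (-2, 1): H = diag(144, 36).
Both eigenvalues are positive, so H is positive definite: a local minimum.

local minimum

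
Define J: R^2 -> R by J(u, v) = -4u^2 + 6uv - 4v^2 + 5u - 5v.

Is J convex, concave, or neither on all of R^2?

concave

J is quadratic, so its Hessian is the constant matrix H = [[-8, 6], [6, -8]].
det(H) = 28, tr(H) = -16.
det(H) > 0 and tr(H) < 0, so H is negative definite everywhere: concave.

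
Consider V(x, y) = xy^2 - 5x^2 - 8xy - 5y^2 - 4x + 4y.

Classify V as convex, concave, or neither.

The term xy^2 is cubic, so the Hessian is not constant.
∂²V/∂y² = 2x - 10, which takes both signs as x varies (negative for sufficiently negative x). A diagonal entry of the Hessian changing sign means the Hessian is neither positive- nor negative-semidefinite on all of R^2.

neither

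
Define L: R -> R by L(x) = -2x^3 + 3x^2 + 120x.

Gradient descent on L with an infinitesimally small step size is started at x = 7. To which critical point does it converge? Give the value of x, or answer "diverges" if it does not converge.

diverges

L'(x) = -6(x - 5)(x + 4), so L'(7) = -132.
Gradient descent moves in the -L' direction, i.e. x is increasing.
There is no critical point above x=7, and L' keeps the same sign, so the iterate runs off to +∞.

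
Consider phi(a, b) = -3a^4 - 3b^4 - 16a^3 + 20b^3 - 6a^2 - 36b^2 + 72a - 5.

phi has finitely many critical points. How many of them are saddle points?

phi separates as a function of a plus a function of b, so ∇phi=0 decouples.
∂phi/∂a = -12(a - 1)(a + 2)(a + 3) = 0 at a ∈ {-3, -2, 1}; ∂phi/∂b = -12b(b - 3)(b - 2) = 0 at b ∈ {0, 2, 3}.
The Hessian is diagonal: diag(phi_aa, phi_bb). Second derivatives: phi_aa(-3)=-48, phi_aa(-2)=36, phi_aa(1)=-144; phi_bb(0)=-72, phi_bb(2)=24, phi_bb(3)=-36.
Saddle points occur where the two diagonal entries have opposite signs: (-3, 2), (-2, 0), (-2, 3), (1, 2). Count: 4.

4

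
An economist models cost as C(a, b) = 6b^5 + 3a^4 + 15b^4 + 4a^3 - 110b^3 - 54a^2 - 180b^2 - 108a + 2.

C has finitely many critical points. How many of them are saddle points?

C separates as a function of a plus a function of b, so ∇C=0 decouples.
∂C/∂a = 12(a - 3)(a + 1)(a + 3) = 0 at a ∈ {-3, -1, 3}; ∂C/∂b = 30b(b - 3)(b + 1)(b + 4) = 0 at b ∈ {-4, -1, 0, 3}.
The Hessian is diagonal: diag(C_aa, C_bb). Second derivatives: C_aa(-3)=144, C_aa(-1)=-96, C_aa(3)=288; C_bb(-4)=-2520, C_bb(-1)=360, C_bb(0)=-360, C_bb(3)=2520.
Saddle points occur where the two diagonal entries have opposite signs: (-3, -4), (-3, 0), (-1, -1), (-1, 3), (3, -4), (3, 0). Count: 6.

6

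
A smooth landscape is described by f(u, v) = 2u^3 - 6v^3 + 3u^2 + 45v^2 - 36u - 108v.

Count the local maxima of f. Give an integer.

1

f separates as a function of u plus a function of v, so ∇f=0 decouples.
∂f/∂u = 6(u - 2)(u + 3) = 0 at u ∈ {-3, 2}; ∂f/∂v = -18(v - 3)(v - 2) = 0 at v ∈ {2, 3}.
The Hessian is diagonal: diag(f_uu, f_vv). Second derivatives: f_uu(-3)=-30, f_uu(2)=30; f_vv(2)=18, f_vv(3)=-18.
Local maxima occur where both diagonal entries negative: (-3, 3). Count: 1.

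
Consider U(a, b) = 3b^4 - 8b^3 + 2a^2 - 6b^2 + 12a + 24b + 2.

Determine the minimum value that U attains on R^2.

U(a,b) separates as P(a) + Q(b) + 2, so its minimum is min P + min Q + 2.
P'(a) = 4a + 12 vanishes at a ∈ {-3}; Q'(b) = 12(b - 2)(b - 1)(b + 1) vanishes at b ∈ {-1, 1, 2}.
Local minima of P (where P''>0): P(-3)=-18. Local minima of Q: Q(-1)=-19, Q(2)=8.
So the global minimum of U is P(-3) + Q(-1) + 2 = -18 − 19 + 2 = -35, attained at (-3, -1).

-35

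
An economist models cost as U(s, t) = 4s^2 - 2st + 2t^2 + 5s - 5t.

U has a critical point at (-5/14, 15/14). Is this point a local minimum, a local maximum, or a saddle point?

The Hessian of U is constant: H = [[8, -2], [-2, 4]].
det(H) = 8·4 − (-2)² = 28.
det(H) > 0 and tr(H) = 12 > 0, so H is positive definite and the point is a local minimum.

local minimum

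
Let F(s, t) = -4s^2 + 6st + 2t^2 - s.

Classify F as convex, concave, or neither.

neither

F is quadratic, so its Hessian is the constant matrix H = [[-8, 6], [6, 4]].
det(H) = -68, tr(H) = -4.
det(H) < 0, so H is indefinite: neither convex nor concave.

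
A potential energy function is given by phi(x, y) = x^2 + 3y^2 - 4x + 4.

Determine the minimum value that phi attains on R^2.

phi(x,y) separates as P(x) + Q(y) + 4, so its minimum is min P + min Q + 4.
P'(x) = 2x - 4 vanishes at x ∈ {2}; Q'(y) = 6y vanishes at y ∈ {0}.
Local minima of P (where P''>0): P(2)=-4. Local minima of Q: Q(0)=0.
So the global minimum of phi is P(2) + Q(0) + 4 = -4 + 0 + 4 = 0, attained at (2, 0).

0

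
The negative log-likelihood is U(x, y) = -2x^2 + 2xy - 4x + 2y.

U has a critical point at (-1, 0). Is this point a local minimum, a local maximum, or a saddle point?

saddle point

The Hessian of U is constant: H = [[-4, 2], [2, 0]].
det(H) = (-4)·0 − 2² = -4.
Since det(H) < 0, H is indefinite and the critical point is a saddle point.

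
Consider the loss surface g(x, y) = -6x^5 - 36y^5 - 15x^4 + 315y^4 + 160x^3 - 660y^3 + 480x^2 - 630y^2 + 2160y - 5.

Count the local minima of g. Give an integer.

g separates as a function of x plus a function of y, so ∇g=0 decouples.
∂g/∂x = -30x(x - 4)(x + 2)(x + 4) = 0 at x ∈ {-4, -2, 0, 4}; ∂g/∂y = -180(y - 4)(y - 3)(y - 1)(y + 1) = 0 at y ∈ {-1, 1, 3, 4}.
The Hessian is diagonal: diag(g_xx, g_yy). Second derivatives: g_xx(-4)=1920, g_xx(-2)=-720, g_xx(0)=960, g_xx(4)=-5760; g_yy(-1)=7200, g_yy(1)=-2160, g_yy(3)=1440, g_yy(4)=-2700.
Local minima occur where both diagonal entries positive: (-4, -1), (-4, 3), (0, -1), (0, 3). Count: 4.

4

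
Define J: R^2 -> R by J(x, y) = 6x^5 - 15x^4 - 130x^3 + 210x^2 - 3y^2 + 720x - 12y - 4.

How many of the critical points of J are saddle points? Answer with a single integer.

2

J separates as a function of x plus a function of y, so ∇J=0 decouples.
∂J/∂x = 30(x - 4)(x - 2)(x + 1)(x + 3) = 0 at x ∈ {-3, -1, 2, 4}; ∂J/∂y = -6(y + 2) = 0 at y ∈ {-2}.
The Hessian is diagonal: diag(J_xx, J_yy). Second derivatives: J_xx(-3)=-2100, J_xx(-1)=900, J_xx(2)=-900, J_xx(4)=2100; J_yy(-2)=-6.
Saddle points occur where the two diagonal entries have opposite signs: (-1, -2), (4, -2). Count: 2.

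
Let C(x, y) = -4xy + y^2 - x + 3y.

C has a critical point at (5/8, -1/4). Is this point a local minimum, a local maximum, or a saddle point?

The Hessian of C is constant: H = [[0, -4], [-4, 2]].
det(H) = 0·2 − (-4)² = -16.
Since det(H) < 0, H is indefinite and the critical point is a saddle point.

saddle point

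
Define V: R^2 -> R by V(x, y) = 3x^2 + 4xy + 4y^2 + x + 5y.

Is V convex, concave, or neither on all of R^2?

V is quadratic, so its Hessian is the constant matrix H = [[6, 4], [4, 8]].
det(H) = 32, tr(H) = 14.
det(H) > 0 and tr(H) > 0, so H is positive definite everywhere: convex.

convex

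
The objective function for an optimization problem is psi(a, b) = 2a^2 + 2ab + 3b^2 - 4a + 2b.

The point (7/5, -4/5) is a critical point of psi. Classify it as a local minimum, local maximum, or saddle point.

The Hessian of psi is constant: H = [[4, 2], [2, 6]].
det(H) = 4·6 − 2² = 20.
det(H) > 0 and tr(H) = 10 > 0, so H is positive definite and the point is a local minimum.

local minimum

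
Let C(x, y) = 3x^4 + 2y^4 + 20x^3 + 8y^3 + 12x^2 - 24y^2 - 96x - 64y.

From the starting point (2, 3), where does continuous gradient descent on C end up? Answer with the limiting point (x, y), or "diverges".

C is separable, so gradient descent decouples: x follows -∂C/∂x, y follows -∂C/∂y.
∂C/∂x = 12(x - 1)(x + 2)(x + 4); at x=2 this is 288, so x decreases.
∂C/∂y = 8(y - 2)(y + 1)(y + 4); at y=3 this is 224, so y decreases.
x converges to its nearest critical value 1 (a local min of the x-part); y converges to 2. The iterate converges to (1, 2).

(1, 2)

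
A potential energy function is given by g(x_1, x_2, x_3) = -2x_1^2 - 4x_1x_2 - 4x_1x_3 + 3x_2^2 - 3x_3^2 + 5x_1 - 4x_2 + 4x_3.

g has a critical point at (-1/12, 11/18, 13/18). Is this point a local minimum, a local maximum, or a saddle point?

The Hessian is constant: H = [[-4, -4, -4], [-4, 6, 0], [-4, 0, -6]].
Leading principal minors: Δ₁ = -4, Δ₂ = -40, Δ₃ = 144.
The minors fit neither the all-positive nor the alternating-sign pattern, so H is indefinite: a saddle point.

saddle point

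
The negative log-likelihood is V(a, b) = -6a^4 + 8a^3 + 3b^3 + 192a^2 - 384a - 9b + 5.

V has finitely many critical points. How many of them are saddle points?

V separates as a function of a plus a function of b, so ∇V=0 decouples.
∂V/∂a = -24(a - 4)(a - 1)(a + 4) = 0 at a ∈ {-4, 1, 4}; ∂V/∂b = 9(b - 1)(b + 1) = 0 at b ∈ {-1, 1}.
The Hessian is diagonal: diag(V_aa, V_bb). Second derivatives: V_aa(-4)=-960, V_aa(1)=360, V_aa(4)=-576; V_bb(-1)=-18, V_bb(1)=18.
Saddle points occur where the two diagonal entries have opposite signs: (-4, 1), (1, -1), (4, 1). Count: 3.

3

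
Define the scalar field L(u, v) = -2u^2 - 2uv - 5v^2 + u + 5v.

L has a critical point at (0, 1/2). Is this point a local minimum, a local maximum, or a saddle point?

local maximum

The Hessian of L is constant: H = [[-4, -2], [-2, -10]].
det(H) = (-4)·(-10) − (-2)² = 36.
det(H) > 0 and tr(H) = -14 < 0, so H is negative definite and the point is a local maximum.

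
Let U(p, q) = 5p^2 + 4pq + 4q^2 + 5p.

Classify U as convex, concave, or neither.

convex

U is quadratic, so its Hessian is the constant matrix H = [[10, 4], [4, 8]].
det(H) = 64, tr(H) = 18.
det(H) > 0 and tr(H) > 0, so H is positive definite everywhere: convex.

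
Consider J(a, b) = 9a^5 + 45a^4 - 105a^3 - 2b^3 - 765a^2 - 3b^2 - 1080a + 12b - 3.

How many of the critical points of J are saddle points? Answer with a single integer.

4

J separates as a function of a plus a function of b, so ∇J=0 decouples.
∂J/∂a = 45(a - 3)(a + 1)(a + 2)(a + 4) = 0 at a ∈ {-4, -2, -1, 3}; ∂J/∂b = -6(b - 1)(b + 2) = 0 at b ∈ {-2, 1}.
The Hessian is diagonal: diag(J_aa, J_bb). Second derivatives: J_aa(-4)=-1890, J_aa(-2)=450, J_aa(-1)=-540, J_aa(3)=6300; J_bb(-2)=18, J_bb(1)=-18.
Saddle points occur where the two diagonal entries have opposite signs: (-4, -2), (-2, 1), (-1, -2), (3, 1). Count: 4.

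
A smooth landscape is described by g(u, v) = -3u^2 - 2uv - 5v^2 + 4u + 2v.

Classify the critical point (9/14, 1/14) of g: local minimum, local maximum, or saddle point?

The Hessian of g is constant: H = [[-6, -2], [-2, -10]].
det(H) = (-6)·(-10) − (-2)² = 56.
det(H) > 0 and tr(H) = -16 < 0, so H is negative definite and the point is a local maximum.

local maximum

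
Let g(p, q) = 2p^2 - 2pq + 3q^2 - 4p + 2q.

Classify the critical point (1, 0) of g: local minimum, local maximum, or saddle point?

local minimum

The Hessian of g is constant: H = [[4, -2], [-2, 6]].
det(H) = 4·6 − (-2)² = 20.
det(H) > 0 and tr(H) = 10 > 0, so H is positive definite and the point is a local minimum.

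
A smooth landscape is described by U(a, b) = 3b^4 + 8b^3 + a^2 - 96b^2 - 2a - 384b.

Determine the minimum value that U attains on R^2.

-1793

U(a,b) separates as P(a) + Q(b), so its minimum is min P + min Q.
P'(a) = 2a - 2 vanishes at a ∈ {1}; Q'(b) = 12(b - 4)(b + 2)(b + 4) vanishes at b ∈ {-4, -2, 4}.
Local minima of P (where P''>0): P(1)=-1. Local minima of Q: Q(-4)=256, Q(4)=-1792.
So the global minimum of U is P(1) + Q(4) = -1 − 1792 = -1793, attained at (1, 4).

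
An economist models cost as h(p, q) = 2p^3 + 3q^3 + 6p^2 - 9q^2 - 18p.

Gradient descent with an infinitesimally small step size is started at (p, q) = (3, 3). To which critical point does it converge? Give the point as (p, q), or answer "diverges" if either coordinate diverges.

(1, 2)

h is separable, so gradient descent decouples: p follows -∂h/∂p, q follows -∂h/∂q.
∂h/∂p = 6(p - 1)(p + 3); at p=3 this is 72, so p decreases.
∂h/∂q = 9q(q - 2); at q=3 this is 27, so q decreases.
p converges to its nearest critical value 1 (a local min of the p-part); q converges to 2. The iterate converges to (1, 2).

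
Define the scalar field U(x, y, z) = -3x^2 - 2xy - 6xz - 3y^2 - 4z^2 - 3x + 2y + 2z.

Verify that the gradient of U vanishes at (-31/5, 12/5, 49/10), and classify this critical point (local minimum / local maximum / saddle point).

∇U = (-6x - 2y - 6z - 3, -2x - 6y + 2, -6x - 8z + 2); substituting (-31/5, 12/5, 49/10) gives ∇U = (0, 0, 0), so (-31/5, 12/5, 49/10) is indeed a critical point.
The Hessian is constant: H = [[-6, -2, -6], [-2, -6, 0], [-6, 0, -8]].
Leading principal minors: Δ₁ = -6, Δ₂ = 32, Δ₃ = -40.
The minors alternate sign starting negative (−, +, −), so H is negative definite: a local maximum.

local maximum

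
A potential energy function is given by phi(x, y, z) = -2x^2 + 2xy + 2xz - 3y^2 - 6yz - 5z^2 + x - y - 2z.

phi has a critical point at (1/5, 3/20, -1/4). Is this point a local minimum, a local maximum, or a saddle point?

local maximum

The Hessian is constant: H = [[-4, 2, 2], [2, -6, -6], [2, -6, -10]].
Leading principal minors: Δ₁ = -4, Δ₂ = 20, Δ₃ = -80.
The minors alternate sign starting negative (−, +, −), so H is negative definite: a local maximum.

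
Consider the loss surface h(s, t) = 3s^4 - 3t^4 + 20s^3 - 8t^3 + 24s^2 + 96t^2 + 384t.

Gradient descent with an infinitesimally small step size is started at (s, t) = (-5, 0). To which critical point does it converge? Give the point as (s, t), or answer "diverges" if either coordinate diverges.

h is separable, so gradient descent decouples: s follows -∂h/∂s, t follows -∂h/∂t.
∂h/∂s = 12s(s + 1)(s + 4); at s=-5 this is -240, so s increases.
∂h/∂t = -12(t - 4)(t + 2)(t + 4); at t=0 this is 384, so t decreases.
s converges to its nearest critical value -4 (a local min of the s-part); t converges to -2. The iterate converges to (-4, -2).

(-4, -2)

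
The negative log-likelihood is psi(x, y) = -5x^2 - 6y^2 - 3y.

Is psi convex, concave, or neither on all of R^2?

concave

psi is quadratic, so its Hessian is the constant matrix H = [[-10, 0], [0, -12]].
det(H) = 120, tr(H) = -22.
det(H) > 0 and tr(H) < 0, so H is negative definite everywhere: concave.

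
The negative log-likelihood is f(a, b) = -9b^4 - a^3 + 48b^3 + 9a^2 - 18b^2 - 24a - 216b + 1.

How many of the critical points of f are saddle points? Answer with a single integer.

3

f separates as a function of a plus a function of b, so ∇f=0 decouples.
∂f/∂a = -3(a - 4)(a - 2) = 0 at a ∈ {2, 4}; ∂f/∂b = -36(b - 3)(b - 2)(b + 1) = 0 at b ∈ {-1, 2, 3}.
The Hessian is diagonal: diag(f_aa, f_bb). Second derivatives: f_aa(2)=6, f_aa(4)=-6; f_bb(-1)=-432, f_bb(2)=108, f_bb(3)=-144.
Saddle points occur where the two diagonal entries have opposite signs: (2, -1), (2, 3), (4, 2). Count: 3.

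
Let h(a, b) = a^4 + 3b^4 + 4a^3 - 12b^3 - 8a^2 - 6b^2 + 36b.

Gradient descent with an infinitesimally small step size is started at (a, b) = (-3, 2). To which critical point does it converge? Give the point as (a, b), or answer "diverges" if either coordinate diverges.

h is separable, so gradient descent decouples: a follows -∂h/∂a, b follows -∂h/∂b.
∂h/∂a = 4a(a - 1)(a + 4); at a=-3 this is 48, so a decreases.
∂h/∂b = 12(b - 3)(b - 1)(b + 1); at b=2 this is -36, so b increases.
a converges to its nearest critical value -4 (a local min of the a-part); b converges to 3. The iterate converges to (-4, 3).

(-4, 3)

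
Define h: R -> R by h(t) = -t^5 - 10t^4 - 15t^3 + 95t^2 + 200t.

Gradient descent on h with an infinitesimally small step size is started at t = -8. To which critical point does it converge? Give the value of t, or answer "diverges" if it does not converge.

h'(t) = -5(t - 2)(t + 1)(t + 4)(t + 5), so h'(-8) = -4200.
Gradient descent moves in the -h' direction, i.e. t is increasing.
The nearest critical point in that direction is t = -5, where h'' = 140 > 0 (a local minimum). The iterate converges there.

-5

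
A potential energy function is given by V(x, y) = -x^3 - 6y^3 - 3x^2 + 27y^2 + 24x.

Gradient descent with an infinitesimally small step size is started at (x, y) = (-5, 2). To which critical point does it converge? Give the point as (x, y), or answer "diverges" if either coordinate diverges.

(-4, 0)

V is separable, so gradient descent decouples: x follows -∂V/∂x, y follows -∂V/∂y.
∂V/∂x = -3(x - 2)(x + 4); at x=-5 this is -21, so x increases.
∂V/∂y = -18y(y - 3); at y=2 this is 36, so y decreases.
x converges to its nearest critical value -4 (a local min of the x-part); y converges to 0. The iterate converges to (-4, 0).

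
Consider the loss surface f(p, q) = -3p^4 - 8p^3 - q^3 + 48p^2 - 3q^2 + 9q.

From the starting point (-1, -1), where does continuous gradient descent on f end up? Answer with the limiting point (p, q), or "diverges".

(0, -3)

f is separable, so gradient descent decouples: p follows -∂f/∂p, q follows -∂f/∂q.
∂f/∂p = -12p(p - 2)(p + 4); at p=-1 this is -108, so p increases.
∂f/∂q = -3(q - 1)(q + 3); at q=-1 this is 12, so q decreases.
p converges to its nearest critical value 0 (a local min of the p-part); q converges to -3. The iterate converges to (0, -3).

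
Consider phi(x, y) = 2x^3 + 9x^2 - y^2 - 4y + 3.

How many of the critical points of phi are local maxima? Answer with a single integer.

1

phi separates as a function of x plus a function of y, so ∇phi=0 decouples.
∂phi/∂x = 6x(x + 3) = 0 at x ∈ {-3, 0}; ∂phi/∂y = -2(y + 2) = 0 at y ∈ {-2}.
The Hessian is diagonal: diag(phi_xx, phi_yy). Second derivatives: phi_xx(-3)=-18, phi_xx(0)=18; phi_yy(-2)=-2.
Local maxima occur where both diagonal entries negative: (-3, -2). Count: 1.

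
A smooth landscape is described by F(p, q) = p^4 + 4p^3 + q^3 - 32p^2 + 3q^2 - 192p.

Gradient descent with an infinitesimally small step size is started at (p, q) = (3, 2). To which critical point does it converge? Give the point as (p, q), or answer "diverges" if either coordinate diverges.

F is separable, so gradient descent decouples: p follows -∂F/∂p, q follows -∂F/∂q.
∂F/∂p = 4(p - 4)(p + 3)(p + 4); at p=3 this is -168, so p increases.
∂F/∂q = 3q(q + 2); at q=2 this is 24, so q decreases.
p converges to its nearest critical value 4 (a local min of the p-part); q converges to 0. The iterate converges to (4, 0).

(4, 0)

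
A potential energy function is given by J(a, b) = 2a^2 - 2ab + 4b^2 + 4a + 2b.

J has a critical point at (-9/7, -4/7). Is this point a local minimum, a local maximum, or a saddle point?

The Hessian of J is constant: H = [[4, -2], [-2, 8]].
det(H) = 4·8 − (-2)² = 28.
det(H) > 0 and tr(H) = 12 > 0, so H is positive definite and the point is a local minimum.

local minimum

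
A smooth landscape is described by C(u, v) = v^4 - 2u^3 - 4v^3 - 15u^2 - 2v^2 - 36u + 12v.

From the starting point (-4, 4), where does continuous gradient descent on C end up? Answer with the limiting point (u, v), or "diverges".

(-3, 3)

C is separable, so gradient descent decouples: u follows -∂C/∂u, v follows -∂C/∂v.
∂C/∂u = -6(u + 2)(u + 3); at u=-4 this is -12, so u increases.
∂C/∂v = 4(v - 3)(v - 1)(v + 1); at v=4 this is 60, so v decreases.
u converges to its nearest critical value -3 (a local min of the u-part); v converges to 3. The iterate converges to (-3, 3).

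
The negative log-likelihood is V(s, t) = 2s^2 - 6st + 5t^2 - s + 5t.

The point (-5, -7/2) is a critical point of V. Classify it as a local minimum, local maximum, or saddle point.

The Hessian of V is constant: H = [[4, -6], [-6, 10]].
det(H) = 4·10 − (-6)² = 4.
det(H) > 0 and tr(H) = 14 > 0, so H is positive definite and the point is a local minimum.

local minimum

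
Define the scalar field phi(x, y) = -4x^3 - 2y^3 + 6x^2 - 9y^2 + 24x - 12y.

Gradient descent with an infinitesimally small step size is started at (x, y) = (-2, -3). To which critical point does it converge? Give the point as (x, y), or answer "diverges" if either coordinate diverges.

phi is separable, so gradient descent decouples: x follows -∂phi/∂x, y follows -∂phi/∂y.
∂phi/∂x = -12(x - 2)(x + 1); at x=-2 this is -48, so x increases.
∂phi/∂y = -6(y + 1)(y + 2); at y=-3 this is -12, so y increases.
x converges to its nearest critical value -1 (a local min of the x-part); y converges to -2. The iterate converges to (-1, -2).

(-1, -2)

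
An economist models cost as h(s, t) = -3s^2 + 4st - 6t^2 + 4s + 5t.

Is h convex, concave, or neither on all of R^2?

h is quadratic, so its Hessian is the constant matrix H = [[-6, 4], [4, -12]].
det(H) = 56, tr(H) = -18.
det(H) > 0 and tr(H) < 0, so H is negative definite everywhere: concave.

concave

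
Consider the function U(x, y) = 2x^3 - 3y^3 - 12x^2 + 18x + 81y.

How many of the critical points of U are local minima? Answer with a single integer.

U separates as a function of x plus a function of y, so ∇U=0 decouples.
∂U/∂x = 6(x - 3)(x - 1) = 0 at x ∈ {1, 3}; ∂U/∂y = -9(y - 3)(y + 3) = 0 at y ∈ {-3, 3}.
The Hessian is diagonal: diag(U_xx, U_yy). Second derivatives: U_xx(1)=-12, U_xx(3)=12; U_yy(-3)=54, U_yy(3)=-54.
Local minima occur where both diagonal entries positive: (3, -3). Count: 1.

1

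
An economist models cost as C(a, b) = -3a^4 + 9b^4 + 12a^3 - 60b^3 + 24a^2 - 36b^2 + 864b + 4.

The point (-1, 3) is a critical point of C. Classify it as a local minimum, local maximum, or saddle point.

The mixed partial ∂²C/∂a∂b is 0, so the Hessian at any point is diag(C_aa, C_bb) = diag(12(-3a^2 + 6a + 4), 36(3b^2 - 10b - 2)).
At (-1, 3): H = diag(-60, -180).
Both eigenvalues are negative, so H is negative definite: a local maximum.

local maximum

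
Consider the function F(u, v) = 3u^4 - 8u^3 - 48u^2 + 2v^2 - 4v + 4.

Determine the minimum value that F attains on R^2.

-510

F(u,v) separates as P(u) + Q(v) + 4, so its minimum is min P + min Q + 4.
P'(u) = 12u(u - 4)(u + 2) vanishes at u ∈ {-2, 0, 4}; Q'(v) = 4v - 4 vanishes at v ∈ {1}.
Local minima of P (where P''>0): P(-2)=-80, P(4)=-512. Local minima of Q: Q(1)=-2.
So the global minimum of F is P(4) + Q(1) + 4 = -512 − 2 + 4 = -510, attained at (4, 1).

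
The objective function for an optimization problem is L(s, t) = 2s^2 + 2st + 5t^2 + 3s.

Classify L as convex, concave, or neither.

L is quadratic, so its Hessian is the constant matrix H = [[4, 2], [2, 10]].
det(H) = 36, tr(H) = 14.
det(H) > 0 and tr(H) > 0, so H is positive definite everywhere: convex.

convex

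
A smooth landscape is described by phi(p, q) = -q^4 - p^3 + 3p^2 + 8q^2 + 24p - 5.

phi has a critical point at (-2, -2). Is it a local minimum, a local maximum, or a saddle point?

saddle point

The mixed partial ∂²phi/∂p∂q is 0, so the Hessian at any point is diag(phi_pp, phi_qq) = diag(6(-p + 1), 4(-3q^2 + 4)).
At (-2, -2): H = diag(18, -32).
The eigenvalues have opposite signs, so H is indefinite: a saddle point.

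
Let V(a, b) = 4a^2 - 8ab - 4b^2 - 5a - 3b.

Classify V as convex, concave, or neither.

neither

V is quadratic, so its Hessian is the constant matrix H = [[8, -8], [-8, -8]].
det(H) = -128, tr(H) = 0.
det(H) < 0, so H is indefinite: neither convex nor concave.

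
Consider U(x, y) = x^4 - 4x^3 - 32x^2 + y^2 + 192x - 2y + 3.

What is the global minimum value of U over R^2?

-766

U(x,y) separates as P(x) + Q(y) + 3, so its minimum is min P + min Q + 3.
P'(x) = 4(x - 4)(x - 3)(x + 4) vanishes at x ∈ {-4, 3, 4}; Q'(y) = 2y - 2 vanishes at y ∈ {1}.
Local minima of P (where P''>0): P(-4)=-768, P(4)=256. Local minima of Q: Q(1)=-1.
So the global minimum of U is P(-4) + Q(1) + 3 = -768 − 1 + 3 = -766, attained at (-4, 1).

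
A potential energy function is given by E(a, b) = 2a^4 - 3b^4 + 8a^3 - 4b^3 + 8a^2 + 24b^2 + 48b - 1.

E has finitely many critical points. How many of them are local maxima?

E separates as a function of a plus a function of b, so ∇E=0 decouples.
∂E/∂a = 8a(a + 1)(a + 2) = 0 at a ∈ {-2, -1, 0}; ∂E/∂b = -12(b - 2)(b + 1)(b + 2) = 0 at b ∈ {-2, -1, 2}.
The Hessian is diagonal: diag(E_aa, E_bb). Second derivatives: E_aa(-2)=16, E_aa(-1)=-8, E_aa(0)=16; E_bb(-2)=-48, E_bb(-1)=36, E_bb(2)=-144.
Local maxima occur where both diagonal entries negative: (-1, -2), (-1, 2). Count: 2.

2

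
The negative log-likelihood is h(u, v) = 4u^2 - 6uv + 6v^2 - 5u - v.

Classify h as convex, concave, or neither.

convex

h is quadratic, so its Hessian is the constant matrix H = [[8, -6], [-6, 12]].
det(H) = 60, tr(H) = 20.
det(H) > 0 and tr(H) > 0, so H is positive definite everywhere: convex.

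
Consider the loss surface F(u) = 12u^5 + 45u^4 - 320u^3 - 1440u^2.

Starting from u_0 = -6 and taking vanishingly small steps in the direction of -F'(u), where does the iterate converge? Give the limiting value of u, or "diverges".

diverges

F'(u) = 60u(u - 4)(u + 3)(u + 4), so F'(-6) = 21600.
Gradient descent moves in the -F' direction, i.e. u is decreasing.
There is no critical point below u=-6, and F' keeps the same sign, so the iterate runs off to −∞.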